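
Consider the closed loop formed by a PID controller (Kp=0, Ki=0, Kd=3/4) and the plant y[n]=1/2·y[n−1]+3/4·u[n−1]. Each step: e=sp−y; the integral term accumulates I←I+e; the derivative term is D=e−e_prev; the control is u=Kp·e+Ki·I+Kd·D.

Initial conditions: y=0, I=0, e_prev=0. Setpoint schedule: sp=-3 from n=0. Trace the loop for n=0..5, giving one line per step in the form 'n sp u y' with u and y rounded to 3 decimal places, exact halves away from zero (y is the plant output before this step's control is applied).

(exact arithmetic carried between steps; '≈' marks a value shown rounded to 6 d.p. or computed from one; I and e_prev carry over from the previous line; the table rounds u and y to 3 d.p., halves away from zero)
n=0: y=0, sp=-3, e=sp−y=-3; I=-3, D=e−e_prev=-3; u=0·(-3)+0·(-3)+3/4·(-3)=-2.25; next y=1/2·0+3/4·(-2.25)=-1.6875
n=1: y=-1.6875, sp=-3, e=sp−y=-1.3125; I=-4.3125, D=e−e_prev=1.6875; u=0·(-1.3125)+0·(-4.3125)+3/4·1.6875=1.265625; next y=1/2·(-1.6875)+3/4·1.265625≈0.105469
n=2: y≈0.105469, sp=-3, e=sp−y≈-3.105469; I≈-7.417969, D=e−e_prev≈-1.792969; u=0·(-3.105469)+0·(-7.417969)+3/4·(-1.792969)≈-1.344727; next y=1/2·0.105469+3/4·(-1.344727)≈-0.955811
n=3: y≈-0.955811, sp=-3, e=sp−y≈-2.044189; I≈-9.462158, D=e−e_prev≈1.061279; u=0·(-2.044189)+0·(-9.462158)+3/4·1.061279≈0.795959; next y=1/2·(-0.955811)+3/4·0.795959≈0.119064
n=4: y≈0.119064, sp=-3, e=sp−y≈-3.119064; I≈-12.581223, D=e−e_prev≈-1.074875; u=0·(-3.119064)+0·(-12.581223)+3/4·(-1.074875)≈-0.806156; next y=1/2·0.119064+3/4·(-0.806156)≈-0.545085
n=5: y≈-0.545085, sp=-3, e=sp−y≈-2.454915; I≈-15.036138, D=e−e_prev≈0.664149; u=0·(-2.454915)+0·(-15.036138)+3/4·0.664149≈0.498112; next y=1/2·(-0.545085)+3/4·0.498112≈0.101041

0 -3 -2.250 0.000
1 -3 1.266 -1.688
2 -3 -1.345 0.105
3 -3 0.796 -0.956
4 -3 -0.806 0.119
5 -3 0.498 -0.545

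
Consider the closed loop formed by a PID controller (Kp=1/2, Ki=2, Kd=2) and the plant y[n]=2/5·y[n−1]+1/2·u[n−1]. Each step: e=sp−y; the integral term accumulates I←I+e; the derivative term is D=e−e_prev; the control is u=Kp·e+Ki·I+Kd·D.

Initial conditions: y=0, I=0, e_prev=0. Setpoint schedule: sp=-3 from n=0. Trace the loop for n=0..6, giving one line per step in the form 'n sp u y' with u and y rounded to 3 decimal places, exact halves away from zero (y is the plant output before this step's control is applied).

(exact arithmetic carried between steps; '≈' marks a value shown rounded to 6 d.p. or computed from one; I and e_prev carry over from the previous line; the table rounds u and y to 3 d.p., halves away from zero)
n=0: y=0, sp=-3, e=sp−y=-3; I=-3, D=e−e_prev=-3; u=1/2·(-3)+2·(-3)+2·(-3)=-13.5; next y=2/5·0+1/2·(-13.5)=-6.75
n=1: y=-6.75, sp=-3, e=sp−y=3.75; I=0.75, D=e−e_prev=6.75; u=1/2·3.75+2·0.75+2·6.75=16.875; next y=2/5·(-6.75)+1/2·16.875=5.7375
n=2: y=5.7375, sp=-3, e=sp−y=-8.7375; I=-7.9875, D=e−e_prev=-12.4875; u=1/2·(-8.7375)+2·(-7.9875)+2·(-12.4875)=-45.31875; next y=2/5·5.7375+1/2·(-45.31875)=-20.364375
n=3: y=-20.364375, sp=-3, e=sp−y=17.364375; I=9.376875, D=e−e_prev=26.101875; u=1/2·17.364375+2·9.376875+2·26.101875≈79.639688; next y=2/5·(-20.364375)+1/2·79.639688≈31.674094
n=4: y≈31.674094, sp=-3, e=sp−y≈-34.674094; I≈-25.297219, D=e−e_prev≈-52.038469; u=1/2·(-34.674094)+2·(-25.297219)+2·(-52.038469)≈-172.008422; next y=2/5·31.674094+1/2·(-172.008422)≈-73.334573
n=5: y≈-73.334573, sp=-3, e=sp−y≈70.334573; I≈45.037355, D=e−e_prev≈105.008667; u=1/2·70.334573+2·45.037355+2·105.008667≈335.259330; next y=2/5·(-73.334573)+1/2·335.259330≈138.295836
n=6: y≈138.295836, sp=-3, e=sp−y≈-141.295836; I≈-96.258481, D=e−e_prev≈-211.630409; u=1/2·(-141.295836)+2·(-96.258481)+2·(-211.630409)≈-686.425699; next y=2/5·138.295836+1/2·(-686.425699)≈-287.894515

0 -3 -13.500 0.000
1 -3 16.875 -6.750
2 -3 -45.319 5.738
3 -3 79.640 -20.364
4 -3 -172.008 31.674
5 -3 335.259 -73.335
6 -3 -686.426 138.296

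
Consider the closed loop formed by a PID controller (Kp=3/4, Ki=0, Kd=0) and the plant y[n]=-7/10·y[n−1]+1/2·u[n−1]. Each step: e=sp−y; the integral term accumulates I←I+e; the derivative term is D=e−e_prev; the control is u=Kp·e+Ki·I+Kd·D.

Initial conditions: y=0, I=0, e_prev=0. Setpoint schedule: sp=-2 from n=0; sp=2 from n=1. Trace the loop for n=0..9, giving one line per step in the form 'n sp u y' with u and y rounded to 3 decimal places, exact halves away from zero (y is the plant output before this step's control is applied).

(exact arithmetic carried between steps; '≈' marks a value shown rounded to 6 d.p. or computed from one; I and e_prev carry over from the previous line; the table rounds u and y to 3 d.p., halves away from zero)
n=0: y=0, sp=-2, e=sp−y=-2; I=-2, D=e−e_prev=-2; u=3/4·(-2)+0·(-2)+0·(-2)=-1.5; next y=-7/10·0+1/2·(-1.5)=-0.75
n=1: y=-0.75, sp=2, e=sp−y=2.75; I=0.75, D=e−e_prev=4.75; u=3/4·2.75+0·0.75+0·4.75=2.0625; next y=-7/10·(-0.75)+1/2·2.0625=1.55625
n=2: y=1.55625, sp=2, e=sp−y=0.44375; I=1.19375, D=e−e_prev=-2.30625; u=3/4·0.44375+0·1.19375+0·(-2.30625)≈0.332813; next y=-7/10·1.55625+1/2·0.332813≈-0.922969
n=3: y≈-0.922969, sp=2, e=sp−y≈2.922969; I≈4.116719, D=e−e_prev≈2.479219; u=3/4·2.922969+0·4.116719+0·2.479219≈2.192227; next y=-7/10·(-0.922969)+1/2·2.192227≈1.742191
n=4: y≈1.742191, sp=2, e=sp−y≈0.257809; I≈4.374527, D=e−e_prev≈-2.665160; u=3/4·0.257809+0·4.374527+0·(-2.665160)≈0.193356; next y=-7/10·1.742191+1/2·0.193356≈-1.122856
n=5: y≈-1.122856, sp=2, e=sp−y≈3.122856; I≈7.497383, D=e−e_prev≈2.865047; u=3/4·3.122856+0·7.497383+0·2.865047≈2.342142; next y=-7/10·(-1.122856)+1/2·2.342142≈1.957070
n=6: y≈1.957070, sp=2, e=sp−y≈0.042930; I≈7.540313, D=e−e_prev≈-3.079926; u=3/4·0.042930+0·7.540313+0·(-3.079926)≈0.032198; next y=-7/10·1.957070+1/2·0.032198≈-1.353850
n=7: y≈-1.353850, sp=2, e=sp−y≈3.353850; I≈10.894163, D=e−e_prev≈3.310920; u=3/4·3.353850+0·10.894163+0·3.310920≈2.515388; next y=-7/10·(-1.353850)+1/2·2.515388≈2.205389
n=8: y≈2.205389, sp=2, e=sp−y≈-0.205389; I≈10.688774, D=e−e_prev≈-3.559239; u=3/4·(-0.205389)+0·10.688774+0·(-3.559239)≈-0.154042; next y=-7/10·2.205389+1/2·(-0.154042)≈-1.620793
n=9: y≈-1.620793, sp=2, e=sp−y≈3.620793; I≈14.309568, D=e−e_prev≈3.826182; u=3/4·3.620793+0·14.309568+0·3.826182≈2.715595; next y=-7/10·(-1.620793)+1/2·2.715595≈2.492353

0 -2 -1.500 0.000
1 2 2.063 -0.750
2 2 0.333 1.556
3 2 2.192 -0.923
4 2 0.193 1.742
5 2 2.342 -1.123
6 2 0.032 1.957
7 2 2.515 -1.354
8 2 -0.154 2.205
9 2 2.716 -1.621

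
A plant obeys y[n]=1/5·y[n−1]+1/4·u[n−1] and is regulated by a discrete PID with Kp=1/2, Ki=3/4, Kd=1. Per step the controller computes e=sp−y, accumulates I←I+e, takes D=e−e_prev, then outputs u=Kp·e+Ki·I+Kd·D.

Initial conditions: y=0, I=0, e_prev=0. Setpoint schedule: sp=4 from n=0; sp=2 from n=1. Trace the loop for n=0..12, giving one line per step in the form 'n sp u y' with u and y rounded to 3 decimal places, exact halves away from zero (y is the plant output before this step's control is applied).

0 4 9.000 0.000
1 2 -1.563 2.250
2 2 7.429 0.059
3 2 2.622 1.869
4 2 6.419 1.029
5 2 4.549 1.811
6 2 6.173 1.499
7 2 5.464 1.843
8 2 6.169 1.735
9 2 5.912 1.889
10 2 6.225 1.856
11 2 6.139 1.927
12 2 6.281 1.920

(exact arithmetic carried between steps; '≈' marks a value shown rounded to 6 d.p. or computed from one; I and e_prev carry over from the previous line; the table rounds u and y to 3 d.p., halves away from zero)
n=0: y=0, sp=4, e=sp−y=4; I=4, D=e−e_prev=4; u=1/2·4+3/4·4+1·4=9; next y=1/5·0+1/4·9=2.25
n=1: y=2.25, sp=2, e=sp−y=-0.25; I=3.75, D=e−e_prev=-4.25; u=1/2·(-0.25)+3/4·3.75+1·(-4.25)=-1.5625; next y=1/5·2.25+1/4·(-1.5625)=0.059375
n=2: y=0.059375, sp=2, e=sp−y=1.940625; I=5.690625, D=e−e_prev=2.190625; u=1/2·1.940625+3/4·5.690625+1·2.190625≈7.428906; next y=1/5·0.059375+1/4·7.428906≈1.869102
n=3: y≈1.869102, sp=2, e=sp−y≈0.130898; I≈5.821523, D=e−e_prev≈-1.809727; u=1/2·0.130898+3/4·5.821523+1·(-1.809727)≈2.621865; next y=1/5·1.869102+1/4·2.621865≈1.029287
n=4: y≈1.029287, sp=2, e=sp−y≈0.970713; I≈6.792237, D=e−e_prev≈0.839815; u=1/2·0.970713+3/4·6.792237+1·0.839815≈6.419349; next y=1/5·1.029287+1/4·6.419349≈1.810695
n=5: y≈1.810695, sp=2, e=sp−y≈0.189305; I≈6.981542, D=e−e_prev≈-0.781408; u=1/2·0.189305+3/4·6.981542+1·(-0.781408)≈4.549401; next y=1/5·1.810695+1/4·4.549401≈1.499489
n=6: y≈1.499489, sp=2, e=sp−y≈0.500511; I≈7.482053, D=e−e_prev≈0.311205; u=1/2·0.500511+3/4·7.482053+1·0.311205≈6.173000; next y=1/5·1.499489+1/4·6.173000≈1.843148
n=7: y≈1.843148, sp=2, e=sp−y≈0.156852; I≈7.638905, D=e−e_prev≈-0.343659; u=1/2·0.156852+3/4·7.638905+1·(-0.343659)≈5.463946; next y=1/5·1.843148+1/4·5.463946≈1.734616
n=8: y≈1.734616, sp=2, e=sp−y≈0.265384; I≈7.904289, D=e−e_prev≈0.108532; u=1/2·0.265384+3/4·7.904289+1·0.108532≈6.169440; next y=1/5·1.734616+1/4·6.169440≈1.889283
n=9: y≈1.889283, sp=2, e=sp−y≈0.110717; I≈8.015006, D=e−e_prev≈-0.154667; u=1/2·0.110717+3/4·8.015006+1·(-0.154667)≈5.911945; next y=1/5·1.889283+1/4·5.911945≈1.855843
n=10: y≈1.855843, sp=2, e=sp−y≈0.144157; I≈8.159163, D=e−e_prev≈0.033440; u=1/2·0.144157+3/4·8.159163+1·0.033440≈6.224891; next y=1/5·1.855843+1/4·6.224891≈1.927391
n=11: y≈1.927391, sp=2, e=sp−y≈0.072609; I≈8.231771, D=e−e_prev≈-0.071548; u=1/2·0.072609+3/4·8.231771+1·(-0.071548)≈6.138584; next y=1/5·1.927391+1/4·6.138584≈1.920124
n=12: y≈1.920124, sp=2, e=sp−y≈0.079876; I≈8.311647, D=e−e_prev≈0.007267; u=1/2·0.079876+3/4·8.311647+1·0.007267≈6.280940; next y=1/5·1.920124+1/4·6.280940≈1.954260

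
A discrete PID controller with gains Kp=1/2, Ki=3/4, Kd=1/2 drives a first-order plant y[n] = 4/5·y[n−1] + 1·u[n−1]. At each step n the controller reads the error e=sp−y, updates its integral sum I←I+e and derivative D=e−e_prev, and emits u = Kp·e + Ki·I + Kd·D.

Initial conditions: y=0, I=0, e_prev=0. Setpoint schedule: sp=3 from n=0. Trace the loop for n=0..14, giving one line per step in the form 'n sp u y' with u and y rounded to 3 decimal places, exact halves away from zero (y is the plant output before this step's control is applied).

0 3 5.250 0.000
1 3 -3.188 5.250
2 3 5.166 1.013
3 3 -4.148 5.976
4 3 5.452 0.633
5 3 -4.764 5.958
6 3 6.102 0.003
7 3 -5.306 6.105
8 3 6.838 -0.422
9 3 -5.973 6.501
10 3 7.591 -0.773
11 3 -6.771 6.973
12 3 8.412 -1.193
13 3 -7.665 7.458
14 3 9.340 -1.698

(exact arithmetic carried between steps; '≈' marks a value shown rounded to 6 d.p. or computed from one; I and e_prev carry over from the previous line; the table rounds u and y to 3 d.p., halves away from zero)
n=0: y=0, sp=3, e=sp−y=3; I=3, D=e−e_prev=3; u=1/2·3+3/4·3+1/2·3=5.25; next y=4/5·0+1·5.25=5.25
n=1: y=5.25, sp=3, e=sp−y=-2.25; I=0.75, D=e−e_prev=-5.25; u=1/2·(-2.25)+3/4·0.75+1/2·(-5.25)=-3.1875; next y=4/5·5.25+1·(-3.1875)=1.0125
n=2: y=1.0125, sp=3, e=sp−y=1.9875; I=2.7375, D=e−e_prev=4.2375; u=1/2·1.9875+3/4·2.7375+1/2·4.2375=5.165625; next y=4/5·1.0125+1·5.165625=5.975625
n=3: y=5.975625, sp=3, e=sp−y=-2.975625; I=-0.238125, D=e−e_prev=-4.963125; u=1/2·(-2.975625)+3/4·(-0.238125)+1/2·(-4.963125)≈-4.147969; next y=4/5·5.975625+1·(-4.147969)≈0.632531
n=4: y≈0.632531, sp=3, e=sp−y≈2.367469; I≈2.129344, D=e−e_prev≈5.343094; u=1/2·2.367469+3/4·2.129344+1/2·5.343094≈5.452289; next y=4/5·0.632531+1·5.452289≈5.958314
n=5: y≈5.958314, sp=3, e=sp−y≈-2.958314; I≈-0.828970, D=e−e_prev≈-5.325783; u=1/2·(-2.958314)+3/4·(-0.828970)+1/2·(-5.325783)≈-4.763776; next y=4/5·5.958314+1·(-4.763776)≈0.002875
n=6: y≈0.002875, sp=3, e=sp−y≈2.997125; I≈2.168155, D=e−e_prev≈5.955439; u=1/2·2.997125+3/4·2.168155+1/2·5.955439≈6.102398; next y=4/5·0.002875+1·6.102398≈6.104698
n=7: y≈6.104698, sp=3, e=sp−y≈-3.104698; I≈-0.936543, D=e−e_prev≈-6.101823; u=1/2·(-3.104698)+3/4·(-0.936543)+1/2·(-6.101823)≈-5.305668; next y=4/5·6.104698+1·(-5.305668)≈-0.421910
n=8: y≈-0.421910, sp=3, e=sp−y≈3.421910; I≈2.485366, D=e−e_prev≈6.526608; u=1/2·3.421910+3/4·2.485366+1/2·6.526608≈6.838283; next y=4/5·(-0.421910)+1·6.838283≈6.500756
n=9: y≈6.500756, sp=3, e=sp−y≈-3.500756; I≈-1.015389, D=e−e_prev≈-6.922665; u=1/2·(-3.500756)+3/4·(-1.015389)+1/2·(-6.922665)≈-5.973252; next y=4/5·6.500756+1·(-5.973252)≈-0.772648
n=10: y≈-0.772648, sp=3, e=sp−y≈3.772648; I≈2.757259, D=e−e_prev≈7.273403; u=1/2·3.772648+3/4·2.757259+1/2·7.273403≈7.590970; next y=4/5·(-0.772648)+1·7.590970≈6.972851
n=11: y≈6.972851, sp=3, e=sp−y≈-3.972851; I≈-1.215593, D=e−e_prev≈-7.745499; u=1/2·(-3.972851)+3/4·(-1.215593)+1/2·(-7.745499)≈-6.770870; next y=4/5·6.972851+1·(-6.770870)≈-1.192589
n=12: y≈-1.192589, sp=3, e=sp−y≈4.192589; I≈2.976996, D=e−e_prev≈8.165440; u=1/2·4.192589+3/4·2.976996+1/2·8.165440≈8.411761; next y=4/5·(-1.192589)+1·8.411761≈7.457690
n=13: y≈7.457690, sp=3, e=sp−y≈-4.457690; I≈-1.480694, D=e−e_prev≈-8.650279; u=1/2·(-4.457690)+3/4·(-1.480694)+1/2·(-8.650279)≈-7.664506; next y=4/5·7.457690+1·(-7.664506)≈-1.698353
n=14: y≈-1.698353, sp=3, e=sp−y≈4.698353; I≈3.217659, D=e−e_prev≈9.156044; u=1/2·4.698353+3/4·3.217659+1/2·9.156044≈9.340443; next y=4/5·(-1.698353)+1·9.340443≈7.981760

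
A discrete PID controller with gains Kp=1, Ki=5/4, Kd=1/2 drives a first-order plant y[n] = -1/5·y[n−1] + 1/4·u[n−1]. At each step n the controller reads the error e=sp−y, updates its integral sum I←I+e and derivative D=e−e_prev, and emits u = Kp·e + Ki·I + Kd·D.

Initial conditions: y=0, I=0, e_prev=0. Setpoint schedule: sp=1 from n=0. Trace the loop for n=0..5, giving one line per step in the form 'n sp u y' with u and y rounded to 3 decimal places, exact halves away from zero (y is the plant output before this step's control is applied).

0 1 2.750 0.000
1 1 1.609 0.688
2 1 3.506 0.265
3 1 2.677 0.824
4 1 4.054 0.505
5 1 3.392 0.913

(exact arithmetic carried between steps; '≈' marks a value shown rounded to 6 d.p. or computed from one; I and e_prev carry over from the previous line; the table rounds u and y to 3 d.p., halves away from zero)
n=0: y=0, sp=1, e=sp−y=1; I=1, D=e−e_prev=1; u=1·1+5/4·1+1/2·1=2.75; next y=-1/5·0+1/4·2.75=0.6875
n=1: y=0.6875, sp=1, e=sp−y=0.3125; I=1.3125, D=e−e_prev=-0.6875; u=1·0.3125+5/4·1.3125+1/2·(-0.6875)=1.609375; next y=-1/5·0.6875+1/4·1.609375≈0.264844
n=2: y≈0.264844, sp=1, e=sp−y≈0.735156; I≈2.047656, D=e−e_prev≈0.422656; u=1·0.735156+5/4·2.047656+1/2·0.422656≈3.506055; next y=-1/5·0.264844+1/4·3.506055≈0.823545
n=3: y≈0.823545, sp=1, e=sp−y≈0.176455; I≈2.224111, D=e−e_prev≈-0.558701; u=1·0.176455+5/4·2.224111+1/2·(-0.558701)≈2.677244; next y=-1/5·0.823545+1/4·2.677244≈0.504602
n=4: y≈0.504602, sp=1, e=sp−y≈0.495398; I≈2.719509, D=e−e_prev≈0.318943; u=1·0.495398+5/4·2.719509+1/2·0.318943≈4.054256; next y=-1/5·0.504602+1/4·4.054256≈0.912644
n=5: y≈0.912644, sp=1, e=sp−y≈0.087356; I≈2.806866, D=e−e_prev≈-0.408042; u=1·0.087356+5/4·2.806866+1/2·(-0.408042)≈3.391918; next y=-1/5·0.912644+1/4·3.391918≈0.665451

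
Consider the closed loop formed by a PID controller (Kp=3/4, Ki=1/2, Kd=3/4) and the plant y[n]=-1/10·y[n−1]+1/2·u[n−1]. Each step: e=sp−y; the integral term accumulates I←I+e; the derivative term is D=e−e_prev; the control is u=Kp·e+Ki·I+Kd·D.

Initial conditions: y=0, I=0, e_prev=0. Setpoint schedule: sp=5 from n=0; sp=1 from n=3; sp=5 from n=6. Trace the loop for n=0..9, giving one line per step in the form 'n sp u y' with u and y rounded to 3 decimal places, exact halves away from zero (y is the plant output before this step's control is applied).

0 5 10.000 0.000
1 5 -1.250 5.000
2 5 14.750 -1.125
3 1 -12.006 7.488
4 1 22.688 -6.752
5 1 -21.658 12.019
6 5 43.011 -12.031
7 5 -38.990 22.709
8 5 67.159 -21.766
9 5 -67.858 35.756

(exact arithmetic carried between steps; '≈' marks a value shown rounded to 6 d.p. or computed from one; I and e_prev carry over from the previous line; the table rounds u and y to 3 d.p., halves away from zero)
n=0: y=0, sp=5, e=sp−y=5; I=5, D=e−e_prev=5; u=3/4·5+1/2·5+3/4·5=10; next y=-1/10·0+1/2·10=5
n=1: y=5, sp=5, e=sp−y=0; I=5, D=e−e_prev=-5; u=3/4·0+1/2·5+3/4·(-5)=-1.25; next y=-1/10·5+1/2·(-1.25)=-1.125
n=2: y=-1.125, sp=5, e=sp−y=6.125; I=11.125, D=e−e_prev=6.125; u=3/4·6.125+1/2·11.125+3/4·6.125=14.75; next y=-1/10·(-1.125)+1/2·14.75=7.4875
n=3: y=7.4875, sp=1, e=sp−y=-6.4875; I=4.6375, D=e−e_prev=-12.6125; u=3/4·(-6.4875)+1/2·4.6375+3/4·(-12.6125)=-12.00625; next y=-1/10·7.4875+1/2·(-12.00625)=-6.751875
n=4: y=-6.751875, sp=1, e=sp−y=7.751875; I=12.389375, D=e−e_prev=14.239375; u=3/4·7.751875+1/2·12.389375+3/4·14.239375=22.688125; next y=-1/10·(-6.751875)+1/2·22.688125=12.01925
n=5: y=12.01925, sp=1, e=sp−y=-11.01925; I=1.370125, D=e−e_prev=-18.771125; u=3/4·(-11.01925)+1/2·1.370125+3/4·(-18.771125)≈-21.657719; next y=-1/10·12.01925+1/2·(-21.657719)≈-12.030784
n=6: y≈-12.030784, sp=5, e=sp−y≈17.030784; I≈18.400909, D=e−e_prev≈28.050034; u=3/4·17.030784+1/2·18.400909+3/4·28.050034≈43.011069; next y=-1/10·(-12.030784)+1/2·43.011069≈22.708613
n=7: y≈22.708613, sp=5, e=sp−y≈-17.708613; I≈0.692297, D=e−e_prev≈-34.739397; u=3/4·(-17.708613)+1/2·0.692297+3/4·(-34.739397)≈-38.989859; next y=-1/10·22.708613+1/2·(-38.989859)≈-21.765791
n=8: y≈-21.765791, sp=5, e=sp−y≈26.765791; I≈27.458087, D=e−e_prev≈44.474404; u=3/4·26.765791+1/2·27.458087+3/4·44.474404≈67.159190; next y=-1/10·(-21.765791)+1/2·67.159190≈35.756174
n=9: y≈35.756174, sp=5, e=sp−y≈-30.756174; I≈-3.298086, D=e−e_prev≈-57.521965; u=3/4·(-30.756174)+1/2·(-3.298086)+3/4·(-57.521965)≈-67.857647; next y=-1/10·35.756174+1/2·(-67.857647)≈-37.504441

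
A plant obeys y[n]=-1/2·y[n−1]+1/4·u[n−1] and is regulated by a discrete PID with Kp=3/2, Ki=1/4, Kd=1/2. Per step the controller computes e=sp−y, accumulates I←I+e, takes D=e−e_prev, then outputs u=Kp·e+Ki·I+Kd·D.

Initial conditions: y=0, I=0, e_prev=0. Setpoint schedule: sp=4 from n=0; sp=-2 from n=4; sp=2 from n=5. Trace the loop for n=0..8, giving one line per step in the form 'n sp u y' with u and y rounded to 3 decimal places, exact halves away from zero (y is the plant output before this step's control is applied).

(exact arithmetic carried between steps; '≈' marks a value shown rounded to 6 d.p. or computed from one; I and e_prev carry over from the previous line; the table rounds u and y to 3 d.p., halves away from zero)
n=0: y=0, sp=4, e=sp−y=4; I=4, D=e−e_prev=4; u=3/2·4+1/4·4+1/2·4=9; next y=-1/2·0+1/4·9=2.25
n=1: y=2.25, sp=4, e=sp−y=1.75; I=5.75, D=e−e_prev=-2.25; u=3/2·1.75+1/4·5.75+1/2·(-2.25)=2.9375; next y=-1/2·2.25+1/4·2.9375=-0.390625
n=2: y=-0.390625, sp=4, e=sp−y=4.390625; I=10.140625, D=e−e_prev=2.640625; u=3/2·4.390625+1/4·10.140625+1/2·2.640625≈10.441406; next y=-1/2·(-0.390625)+1/4·10.441406≈2.805664
n=3: y≈2.805664, sp=4, e=sp−y≈1.194336; I≈11.334961, D=e−e_prev≈-3.196289; u=3/2·1.194336+1/4·11.334961+1/2·(-3.196289)≈3.027100; next y=-1/2·2.805664+1/4·3.027100≈-0.646057
n=4: y≈-0.646057, sp=-2, e=sp−y≈-1.353943; I≈9.981018, D=e−e_prev≈-2.548279; u=3/2·(-1.353943)+1/4·9.981018+1/2·(-2.548279)≈-0.809799; next y=-1/2·(-0.646057)+1/4·(-0.809799)≈0.120579
n=5: y≈0.120579, sp=2, e=sp−y≈1.879421; I≈11.860439, D=e−e_prev≈3.233364; u=3/2·1.879421+1/4·11.860439+1/2·3.233364≈7.400924; next y=-1/2·0.120579+1/4·7.400924≈1.789942
n=6: y≈1.789942, sp=2, e=sp−y≈0.210058; I≈12.070498, D=e−e_prev≈-1.669363; u=3/2·0.210058+1/4·12.070498+1/2·(-1.669363)≈2.498031; next y=-1/2·1.789942+1/4·2.498031≈-0.270463
n=7: y≈-0.270463, sp=2, e=sp−y≈2.270463; I≈14.340961, D=e−e_prev≈2.060405; u=3/2·2.270463+1/4·14.340961+1/2·2.060405≈8.021137; next y=-1/2·(-0.270463)+1/4·8.021137≈2.140516
n=8: y≈2.140516, sp=2, e=sp−y≈-0.140516; I≈14.200445, D=e−e_prev≈-2.410979; u=3/2·(-0.140516)+1/4·14.200445+1/2·(-2.410979)≈2.133848; next y=-1/2·2.140516+1/4·2.133848≈-0.536796

0 4 9.000 0.000
1 4 2.938 2.250
2 4 10.441 -0.391
3 4 3.027 2.806
4 -2 -0.810 -0.646
5 2 7.401 0.121
6 2 2.498 1.790
7 2 8.021 -0.270
8 2 2.134 2.141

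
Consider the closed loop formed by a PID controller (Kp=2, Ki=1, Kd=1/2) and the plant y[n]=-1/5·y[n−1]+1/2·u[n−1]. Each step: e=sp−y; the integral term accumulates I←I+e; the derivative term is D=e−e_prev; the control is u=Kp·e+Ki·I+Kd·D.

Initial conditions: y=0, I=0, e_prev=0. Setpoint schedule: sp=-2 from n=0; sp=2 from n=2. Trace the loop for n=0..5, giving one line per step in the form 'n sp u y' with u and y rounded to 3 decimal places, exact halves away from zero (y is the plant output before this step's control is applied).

0 -2 -7.000 0.000
1 -2 4.250 -3.500
2 2 -4.138 2.825
3 2 15.306 -2.634
4 2 -20.637 8.180
5 2 49.059 -11.954

(exact arithmetic carried between steps; '≈' marks a value shown rounded to 6 d.p. or computed from one; I and e_prev carry over from the previous line; the table rounds u and y to 3 d.p., halves away from zero)
n=0: y=0, sp=-2, e=sp−y=-2; I=-2, D=e−e_prev=-2; u=2·(-2)+1·(-2)+1/2·(-2)=-7; next y=-1/5·0+1/2·(-7)=-3.5
n=1: y=-3.5, sp=-2, e=sp−y=1.5; I=-0.5, D=e−e_prev=3.5; u=2·1.5+1·(-0.5)+1/2·3.5=4.25; next y=-1/5·(-3.5)+1/2·4.25=2.825
n=2: y=2.825, sp=2, e=sp−y=-0.825; I=-1.325, D=e−e_prev=-2.325; u=2·(-0.825)+1·(-1.325)+1/2·(-2.325)=-4.1375; next y=-1/5·2.825+1/2·(-4.1375)=-2.63375
n=3: y=-2.63375, sp=2, e=sp−y=4.63375; I=3.30875, D=e−e_prev=5.45875; u=2·4.63375+1·3.30875+1/2·5.45875=15.305625; next y=-1/5·(-2.63375)+1/2·15.305625≈8.179563
n=4: y≈8.179563, sp=2, e=sp−y≈-6.179563; I≈-2.870813, D=e−e_prev≈-10.813313; u=2·(-6.179563)+1·(-2.870813)+1/2·(-10.813313)≈-20.636594; next y=-1/5·8.179563+1/2·(-20.636594)≈-11.954209
n=5: y≈-11.954209, sp=2, e=sp−y≈13.954209; I≈11.083397, D=e−e_prev≈20.133772; u=2·13.954209+1·11.083397+1/2·20.133772≈49.058702; next y=-1/5·(-11.954209)+1/2·49.058702≈26.920193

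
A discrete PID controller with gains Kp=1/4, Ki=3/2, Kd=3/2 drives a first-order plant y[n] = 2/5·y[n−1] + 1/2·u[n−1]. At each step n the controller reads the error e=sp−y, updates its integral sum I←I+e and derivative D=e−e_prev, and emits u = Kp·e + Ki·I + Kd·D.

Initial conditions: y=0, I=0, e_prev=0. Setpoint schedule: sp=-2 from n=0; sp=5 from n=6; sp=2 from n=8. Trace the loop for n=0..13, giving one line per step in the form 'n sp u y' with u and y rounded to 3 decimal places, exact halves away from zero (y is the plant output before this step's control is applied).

(exact arithmetic carried between steps; '≈' marks a value shown rounded to 6 d.p. or computed from one; I and e_prev carry over from the previous line; the table rounds u and y to 3 d.p., halves away from zero)
n=0: y=0, sp=-2, e=sp−y=-2; I=-2, D=e−e_prev=-2; u=1/4·(-2)+3/2·(-2)+3/2·(-2)=-6.5; next y=2/5·0+1/2·(-6.5)=-3.25
n=1: y=-3.25, sp=-2, e=sp−y=1.25; I=-0.75, D=e−e_prev=3.25; u=1/4·1.25+3/2·(-0.75)+3/2·3.25=4.0625; next y=2/5·(-3.25)+1/2·4.0625=0.73125
n=2: y=0.73125, sp=-2, e=sp−y=-2.73125; I=-3.48125, D=e−e_prev=-3.98125; u=1/4·(-2.73125)+3/2·(-3.48125)+3/2·(-3.98125)≈-11.876563; next y=2/5·0.73125+1/2·(-11.876563)≈-5.645781
n=3: y≈-5.645781, sp=-2, e=sp−y≈3.645781; I≈0.164531, D=e−e_prev≈6.377031; u=1/4·3.645781+3/2·0.164531+3/2·6.377031≈10.723789; next y=2/5·(-5.645781)+1/2·10.723789≈3.103582
n=4: y≈3.103582, sp=-2, e=sp−y≈-5.103582; I≈-4.939051, D=e−e_prev≈-8.749363; u=1/4·(-5.103582)+3/2·(-4.939051)+3/2·(-8.749363)≈-21.808517; next y=2/5·3.103582+1/2·(-21.808517)≈-9.662825
n=5: y≈-9.662825, sp=-2, e=sp−y≈7.662825; I≈2.723775, D=e−e_prev≈12.766408; u=1/4·7.662825+3/2·2.723775+3/2·12.766408≈25.150980; next y=2/5·(-9.662825)+1/2·25.150980≈8.710360
n=6: y≈8.710360, sp=5, e=sp−y≈-3.710360; I≈-0.986585, D=e−e_prev≈-11.373185; u=1/4·(-3.710360)+3/2·(-0.986585)+3/2·(-11.373185)≈-19.467245; next y=2/5·8.710360+1/2·(-19.467245)≈-6.249479
n=7: y≈-6.249479, sp=5, e=sp−y≈11.249479; I≈10.262894, D=e−e_prev≈14.959838; u=1/4·11.249479+3/2·10.262894+3/2·14.959838≈40.646468; next y=2/5·(-6.249479)+1/2·40.646468≈17.823442
n=8: y≈17.823442, sp=2, e=sp−y≈-15.823442; I≈-5.560549, D=e−e_prev≈-27.072921; u=1/4·(-15.823442)+3/2·(-5.560549)+3/2·(-27.072921)≈-52.906065; next y=2/5·17.823442+1/2·(-52.906065)≈-19.323656
n=9: y≈-19.323656, sp=2, e=sp−y≈21.323656; I≈15.763107, D=e−e_prev≈37.147098; u=1/4·21.323656+3/2·15.763107+3/2·37.147098≈84.696221; next y=2/5·(-19.323656)+1/2·84.696221≈34.618648
n=10: y≈34.618648, sp=2, e=sp−y≈-32.618648; I≈-16.855541, D=e−e_prev≈-53.942304; u=1/4·(-32.618648)+3/2·(-16.855541)+3/2·(-53.942304)≈-114.351431; next y=2/5·34.618648+1/2·(-114.351431)≈-43.328256
n=11: y≈-43.328256, sp=2, e=sp−y≈45.328256; I≈28.472714, D=e−e_prev≈77.946904; u=1/4·45.328256+3/2·28.472714+3/2·77.946904≈170.961492; next y=2/5·(-43.328256)+1/2·170.961492≈68.149444
n=12: y≈68.149444, sp=2, e=sp−y≈-66.149444; I≈-37.676729, D=e−e_prev≈-111.477700; u=1/4·(-66.149444)+3/2·(-37.676729)+3/2·(-111.477700)≈-240.269004; next y=2/5·68.149444+1/2·(-240.269004)≈-92.874725
n=13: y≈-92.874725, sp=2, e=sp−y≈94.874725; I≈57.197995, D=e−e_prev≈161.024168; u=1/4·94.874725+3/2·57.197995+3/2·161.024168≈351.051927; next y=2/5·(-92.874725)+1/2·351.051927≈138.376073

0 -2 -6.500 0.000
1 -2 4.063 -3.250
2 -2 -11.877 0.731
3 -2 10.724 -5.646
4 -2 -21.809 3.104
5 -2 25.151 -9.663
6 5 -19.467 8.710
7 5 40.646 -6.249
8 2 -52.906 17.823
9 2 84.696 -19.324
10 2 -114.351 34.619
11 2 170.961 -43.328
12 2 -240.269 68.149
13 2 351.052 -92.875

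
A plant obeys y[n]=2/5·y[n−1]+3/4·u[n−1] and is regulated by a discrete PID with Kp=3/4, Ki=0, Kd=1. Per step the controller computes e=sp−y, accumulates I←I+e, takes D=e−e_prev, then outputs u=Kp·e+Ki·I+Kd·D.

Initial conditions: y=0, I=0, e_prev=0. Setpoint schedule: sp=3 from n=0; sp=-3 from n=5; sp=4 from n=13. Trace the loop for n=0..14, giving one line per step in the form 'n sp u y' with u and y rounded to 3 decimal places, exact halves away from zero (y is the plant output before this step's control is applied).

(exact arithmetic carried between steps; '≈' marks a value shown rounded to 6 d.p. or computed from one; I and e_prev carry over from the previous line; the table rounds u and y to 3 d.p., halves away from zero)
n=0: y=0, sp=3, e=sp−y=3; I=3, D=e−e_prev=3; u=3/4·3+0·3+1·3=5.25; next y=2/5·0+3/4·5.25=3.9375
n=1: y=3.9375, sp=3, e=sp−y=-0.9375; I=2.0625, D=e−e_prev=-3.9375; u=3/4·(-0.9375)+0·2.0625+1·(-3.9375)=-4.640625; next y=2/5·3.9375+3/4·(-4.640625)≈-1.905469
n=2: y≈-1.905469, sp=3, e=sp−y≈4.905469; I≈6.967969, D=e−e_prev≈5.842969; u=3/4·4.905469+0·6.967969+1·5.842969≈9.522070; next y=2/5·(-1.905469)+3/4·9.522070≈6.379365
n=3: y≈6.379365, sp=3, e=sp−y≈-3.379365; I≈3.588604, D=e−e_prev≈-8.284834; u=3/4·(-3.379365)+0·3.588604+1·(-8.284834)≈-10.819358; next y=2/5·6.379365+3/4·(-10.819358)≈-5.562772
n=4: y≈-5.562772, sp=3, e=sp−y≈8.562772; I≈12.151376, D=e−e_prev≈11.942138; u=3/4·8.562772+0·12.151376+1·11.942138≈18.364217; next y=2/5·(-5.562772)+3/4·18.364217≈11.548054
n=5: y≈11.548054, sp=-3, e=sp−y≈-14.548054; I≈-2.396678, D=e−e_prev≈-23.110826; u=3/4·(-14.548054)+0·(-2.396678)+1·(-23.110826)≈-34.021866; next y=2/5·11.548054+3/4·(-34.021866)≈-20.897178
n=6: y≈-20.897178, sp=-3, e=sp−y≈17.897178; I≈15.500500, D=e−e_prev≈32.445232; u=3/4·17.897178+0·15.500500+1·32.445232≈45.868116; next y=2/5·(-20.897178)+3/4·45.868116≈26.042215
n=7: y≈26.042215, sp=-3, e=sp−y≈-29.042215; I≈-13.541715, D=e−e_prev≈-46.939394; u=3/4·(-29.042215)+0·(-13.541715)+1·(-46.939394)≈-68.721055; next y=2/5·26.042215+3/4·(-68.721055)≈-41.123905
n=8: y≈-41.123905, sp=-3, e=sp−y≈38.123905; I≈24.582190, D=e−e_prev≈67.166121; u=3/4·38.123905+0·24.582190+1·67.166121≈95.759050; next y=2/5·(-41.123905)+3/4·95.759050≈55.369725
n=9: y≈55.369725, sp=-3, e=sp−y≈-58.369725; I≈-33.787535, D=e−e_prev≈-96.493630; u=3/4·(-58.369725)+0·(-33.787535)+1·(-96.493630)≈-140.270924; next y=2/5·55.369725+3/4·(-140.270924)≈-83.055303
n=10: y≈-83.055303, sp=-3, e=sp−y≈80.055303; I≈46.267768, D=e−e_prev≈138.425028; u=3/4·80.055303+0·46.267768+1·138.425028≈198.466505; next y=2/5·(-83.055303)+3/4·198.466505≈115.627758
n=11: y≈115.627758, sp=-3, e=sp−y≈-118.627758; I≈-72.359990, D=e−e_prev≈-198.683061; u=3/4·(-118.627758)+0·(-72.359990)+1·(-198.683061)≈-287.653879; next y=2/5·115.627758+3/4·(-287.653879)≈-169.489306
n=12: y≈-169.489306, sp=-3, e=sp−y≈166.489306; I≈94.129317, D=e−e_prev≈285.117064; u=3/4·166.489306+0·94.129317+1·285.117064≈409.984044; next y=2/5·(-169.489306)+3/4·409.984044≈239.692310
n=13: y≈239.692310, sp=4, e=sp−y≈-235.692310; I≈-141.562994, D=e−e_prev≈-402.181617; u=3/4·(-235.692310)+0·(-141.562994)+1·(-402.181617)≈-578.950850; next y=2/5·239.692310+3/4·(-578.950850)≈-338.336213
n=14: y≈-338.336213, sp=4, e=sp−y≈342.336213; I≈200.773219, D=e−e_prev≈578.028524; u=3/4·342.336213+0·200.773219+1·578.028524≈834.780683; next y=2/5·(-338.336213)+3/4·834.780683≈490.751027

0 3 5.250 0.000
1 3 -4.641 3.938
2 3 9.522 -1.905
3 3 -10.819 6.379
4 3 18.364 -5.563
5 -3 -34.022 11.548
6 -3 45.868 -20.897
7 -3 -68.721 26.042
8 -3 95.759 -41.124
9 -3 -140.271 55.370
10 -3 198.467 -83.055
11 -3 -287.654 115.628
12 -3 409.984 -169.489
13 4 -578.951 239.692
14 4 834.781 -338.336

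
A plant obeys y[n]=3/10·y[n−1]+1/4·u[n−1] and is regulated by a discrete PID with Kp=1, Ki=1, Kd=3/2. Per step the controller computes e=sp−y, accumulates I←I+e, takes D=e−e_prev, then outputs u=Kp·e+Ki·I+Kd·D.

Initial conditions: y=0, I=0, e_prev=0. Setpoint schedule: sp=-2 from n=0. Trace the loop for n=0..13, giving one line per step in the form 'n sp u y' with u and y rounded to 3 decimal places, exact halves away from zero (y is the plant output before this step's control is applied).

(exact arithmetic carried between steps; '≈' marks a value shown rounded to 6 d.p. or computed from one; I and e_prev carry over from the previous line; the table rounds u and y to 3 d.p., halves away from zero)
n=0: y=0, sp=-2, e=sp−y=-2; I=-2, D=e−e_prev=-2; u=1·(-2)+1·(-2)+3/2·(-2)=-7; next y=3/10·0+1/4·(-7)=-1.75
n=1: y=-1.75, sp=-2, e=sp−y=-0.25; I=-2.25, D=e−e_prev=1.75; u=1·(-0.25)+1·(-2.25)+3/2·1.75=0.125; next y=3/10·(-1.75)+1/4·0.125=-0.49375
n=2: y=-0.49375, sp=-2, e=sp−y=-1.50625; I=-3.75625, D=e−e_prev=-1.25625; u=1·(-1.50625)+1·(-3.75625)+3/2·(-1.25625)=-7.146875; next y=3/10·(-0.49375)+1/4·(-7.146875)≈-1.934844
n=3: y≈-1.934844, sp=-2, e=sp−y≈-0.065156; I≈-3.821406, D=e−e_prev≈1.441094; u=1·(-0.065156)+1·(-3.821406)+3/2·1.441094≈-1.724922; next y=3/10·(-1.934844)+1/4·(-1.724922)≈-1.011684
n=4: y≈-1.011684, sp=-2, e=sp−y≈-0.988316; I≈-4.809723, D=e−e_prev≈-0.923160; u=1·(-0.988316)+1·(-4.809723)+3/2·(-0.923160)≈-7.182779; next y=3/10·(-1.011684)+1/4·(-7.182779)≈-2.099200
n=5: y≈-2.099200, sp=-2, e=sp−y≈0.099200; I≈-4.710523, D=e−e_prev≈1.087516; u=1·0.099200+1·(-4.710523)+3/2·1.087516≈-2.980048; next y=3/10·(-2.099200)+1/4·(-2.980048)≈-1.374772
n=6: y≈-1.374772, sp=-2, e=sp−y≈-0.625228; I≈-5.335751, D=e−e_prev≈-0.724428; u=1·(-0.625228)+1·(-5.335751)+3/2·(-0.724428)≈-7.047620; next y=3/10·(-1.374772)+1/4·(-7.047620)≈-2.174337
n=7: y≈-2.174337, sp=-2, e=sp−y≈0.174337; I≈-5.161414, D=e−e_prev≈0.799565; u=1·0.174337+1·(-5.161414)+3/2·0.799565≈-3.787730; next y=3/10·(-2.174337)+1/4·(-3.787730)≈-1.599234
n=8: y≈-1.599234, sp=-2, e=sp−y≈-0.400766; I≈-5.562180, D=e−e_prev≈-0.575103; u=1·(-0.400766)+1·(-5.562180)+3/2·(-0.575103)≈-6.825601; next y=3/10·(-1.599234)+1/4·(-6.825601)≈-2.186170
n=9: y≈-2.186170, sp=-2, e=sp−y≈0.186170; I≈-5.376010, D=e−e_prev≈0.586937; u=1·0.186170+1·(-5.376010)+3/2·0.586937≈-4.309434; next y=3/10·(-2.186170)+1/4·(-4.309434)≈-1.733210
n=10: y≈-1.733210, sp=-2, e=sp−y≈-0.266790; I≈-5.642800, D=e−e_prev≈-0.452961; u=1·(-0.266790)+1·(-5.642800)+3/2·(-0.452961)≈-6.589032; next y=3/10·(-1.733210)+1/4·(-6.589032)≈-2.167221
n=11: y≈-2.167221, sp=-2, e=sp−y≈0.167221; I≈-5.475579, D=e−e_prev≈0.434011; u=1·0.167221+1·(-5.475579)+3/2·0.434011≈-4.657342; next y=3/10·(-2.167221)+1/4·(-4.657342)≈-1.814502
n=12: y≈-1.814502, sp=-2, e=sp−y≈-0.185498; I≈-5.661078, D=e−e_prev≈-0.352719; u=1·(-0.185498)+1·(-5.661078)+3/2·(-0.352719)≈-6.375655; next y=3/10·(-1.814502)+1/4·(-6.375655)≈-2.138264
n=13: y≈-2.138264, sp=-2, e=sp−y≈0.138264; I≈-5.522814, D=e−e_prev≈0.323762; u=1·0.138264+1·(-5.522814)+3/2·0.323762≈-4.898906; next y=3/10·(-2.138264)+1/4·(-4.898906)≈-1.866206

0 -2 -7.000 0.000
1 -2 0.125 -1.750
2 -2 -7.147 -0.494
3 -2 -1.725 -1.935
4 -2 -7.183 -1.012
5 -2 -2.980 -2.099
6 -2 -7.048 -1.375
7 -2 -3.788 -2.174
8 -2 -6.826 -1.599
9 -2 -4.309 -2.186
10 -2 -6.589 -1.733
11 -2 -4.657 -2.167
12 -2 -6.376 -1.815
13 -2 -4.899 -2.138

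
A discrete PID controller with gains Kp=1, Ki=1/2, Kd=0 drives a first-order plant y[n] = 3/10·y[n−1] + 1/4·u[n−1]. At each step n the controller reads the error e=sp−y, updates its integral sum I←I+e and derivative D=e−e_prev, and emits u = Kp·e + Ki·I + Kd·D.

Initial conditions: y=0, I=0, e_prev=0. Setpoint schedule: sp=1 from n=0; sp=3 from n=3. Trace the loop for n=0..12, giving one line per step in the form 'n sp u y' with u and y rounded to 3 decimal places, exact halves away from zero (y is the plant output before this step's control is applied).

0 1 1.500 0.000
1 1 1.438 0.375
2 1 1.605 0.472
3 3 4.762 0.543
4 3 4.775 1.353
5 3 5.229 1.600
6 3 5.648 1.787
7 3 6.013 1.948
8 3 6.329 2.088
9 3 6.604 2.209
10 3 6.842 2.314
11 3 7.049 2.405
12 3 7.228 2.484

(exact arithmetic carried between steps; '≈' marks a value shown rounded to 6 d.p. or computed from one; I and e_prev carry over from the previous line; the table rounds u and y to 3 d.p., halves away from zero)
n=0: y=0, sp=1, e=sp−y=1; I=1, D=e−e_prev=1; u=1·1+1/2·1+0·1=1.5; next y=3/10·0+1/4·1.5=0.375
n=1: y=0.375, sp=1, e=sp−y=0.625; I=1.625, D=e−e_prev=-0.375; u=1·0.625+1/2·1.625+0·(-0.375)=1.4375; next y=3/10·0.375+1/4·1.4375=0.471875
n=2: y=0.471875, sp=1, e=sp−y=0.528125; I=2.153125, D=e−e_prev=-0.096875; u=1·0.528125+1/2·2.153125+0·(-0.096875)≈1.604688; next y=3/10·0.471875+1/4·1.604688≈0.542734
n=3: y≈0.542734, sp=3, e=sp−y≈2.457266; I≈4.610391, D=e−e_prev≈1.929141; u=1·2.457266+1/2·4.610391+0·1.929141≈4.762461; next y=3/10·0.542734+1/4·4.762461≈1.353436
n=4: y≈1.353436, sp=3, e=sp−y≈1.646564; I≈6.256955, D=e−e_prev≈-0.810701; u=1·1.646564+1/2·6.256955+0·(-0.810701)≈4.775042; next y=3/10·1.353436+1/4·4.775042≈1.599791
n=5: y≈1.599791, sp=3, e=sp−y≈1.400209; I≈7.657164, D=e−e_prev≈-0.246356; u=1·1.400209+1/2·7.657164+0·(-0.246356)≈5.228791; next y=3/10·1.599791+1/4·5.228791≈1.787135
n=6: y≈1.787135, sp=3, e=sp−y≈1.212865; I≈8.870029, D=e−e_prev≈-0.187344; u=1·1.212865+1/2·8.870029+0·(-0.187344)≈5.647879; next y=3/10·1.787135+1/4·5.647879≈1.948110
n=7: y≈1.948110, sp=3, e=sp−y≈1.051890; I≈9.921919, D=e−e_prev≈-0.160975; u=1·1.051890+1/2·9.921919+0·(-0.160975)≈6.012849; next y=3/10·1.948110+1/4·6.012849≈2.087645
n=8: y≈2.087645, sp=3, e=sp−y≈0.912355; I≈10.834273, D=e−e_prev≈-0.139535; u=1·0.912355+1/2·10.834273+0·(-0.139535)≈6.329491; next y=3/10·2.087645+1/4·6.329491≈2.208666
n=9: y≈2.208666, sp=3, e=sp−y≈0.791334; I≈11.625607, D=e−e_prev≈-0.121021; u=1·0.791334+1/2·11.625607+0·(-0.121021)≈6.604137; next y=3/10·2.208666+1/4·6.604137≈2.313634
n=10: y≈2.313634, sp=3, e=sp−y≈0.686366; I≈12.311973, D=e−e_prev≈-0.104968; u=1·0.686366+1/2·12.311973+0·(-0.104968)≈6.842352; next y=3/10·2.313634+1/4·6.842352≈2.404678
n=11: y≈2.404678, sp=3, e=sp−y≈0.595322; I≈12.907294, D=e−e_prev≈-0.091044; u=1·0.595322+1/2·12.907294+0·(-0.091044)≈7.048969; next y=3/10·2.404678+1/4·7.048969≈2.483646
n=12: y≈2.483646, sp=3, e=sp−y≈0.516354; I≈13.423649, D=e−e_prev≈-0.078967; u=1·0.516354+1/2·13.423649+0·(-0.078967)≈7.228179; next y=3/10·2.483646+1/4·7.228179≈2.552138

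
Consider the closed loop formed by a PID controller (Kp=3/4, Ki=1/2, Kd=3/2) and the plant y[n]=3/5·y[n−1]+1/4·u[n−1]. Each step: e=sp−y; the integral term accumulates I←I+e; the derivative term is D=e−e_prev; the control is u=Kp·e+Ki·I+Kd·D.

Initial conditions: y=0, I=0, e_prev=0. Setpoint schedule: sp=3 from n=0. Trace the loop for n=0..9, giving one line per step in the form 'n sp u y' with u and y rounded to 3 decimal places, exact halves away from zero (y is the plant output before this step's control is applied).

0 3 8.250 0.000
1 3 -0.422 2.063
2 3 5.699 1.132
3 3 2.565 2.104
4 3 5.022 1.904
5 3 3.911 2.398
6 3 4.902 2.416
7 3 4.510 2.675
8 3 4.903 2.733
9 3 4.758 2.865

(exact arithmetic carried between steps; '≈' marks a value shown rounded to 6 d.p. or computed from one; I and e_prev carry over from the previous line; the table rounds u and y to 3 d.p., halves away from zero)
n=0: y=0, sp=3, e=sp−y=3; I=3, D=e−e_prev=3; u=3/4·3+1/2·3+3/2·3=8.25; next y=3/5·0+1/4·8.25=2.0625
n=1: y=2.0625, sp=3, e=sp−y=0.9375; I=3.9375, D=e−e_prev=-2.0625; u=3/4·0.9375+1/2·3.9375+3/2·(-2.0625)=-0.421875; next y=3/5·2.0625+1/4·(-0.421875)≈1.132031
n=2: y≈1.132031, sp=3, e=sp−y≈1.867969; I≈5.805469, D=e−e_prev≈0.930469; u=3/4·1.867969+1/2·5.805469+3/2·0.930469≈5.699414; next y=3/5·1.132031+1/4·5.699414≈2.104072
n=3: y≈2.104072, sp=3, e=sp−y≈0.895928; I≈6.701396, D=e−e_prev≈-0.972041; u=3/4·0.895928+1/2·6.701396+3/2·(-0.972041)≈2.564583; next y=3/5·2.104072+1/4·2.564583≈1.903589
n=4: y≈1.903589, sp=3, e=sp−y≈1.096411; I≈7.797807, D=e−e_prev≈0.200483; u=3/4·1.096411+1/2·7.797807+3/2·0.200483≈5.021937; next y=3/5·1.903589+1/4·5.021937≈2.397638
n=5: y≈2.397638, sp=3, e=sp−y≈0.602362; I≈8.400170, D=e−e_prev≈-0.494049; u=3/4·0.602362+1/2·8.400170+3/2·(-0.494049)≈3.910784; next y=3/5·2.397638+1/4·3.910784≈2.416279
n=6: y≈2.416279, sp=3, e=sp−y≈0.583721; I≈8.983891, D=e−e_prev≈-0.018641; u=3/4·0.583721+1/2·8.983891+3/2·(-0.018641)≈4.901775; next y=3/5·2.416279+1/4·4.901775≈2.675211
n=7: y≈2.675211, sp=3, e=sp−y≈0.324789; I≈9.308680, D=e−e_prev≈-0.258932; u=3/4·0.324789+1/2·9.308680+3/2·(-0.258932)≈4.509533; next y=3/5·2.675211+1/4·4.509533≈2.732510
n=8: y≈2.732510, sp=3, e=sp−y≈0.267490; I≈9.576170, D=e−e_prev≈-0.057299; u=3/4·0.267490+1/2·9.576170+3/2·(-0.057299)≈4.902754; next y=3/5·2.732510+1/4·4.902754≈2.865195
n=9: y≈2.865195, sp=3, e=sp−y≈0.134805; I≈9.710976, D=e−e_prev≈-0.132685; u=3/4·0.134805+1/2·9.710976+3/2·(-0.132685)≈4.757565; next y=3/5·2.865195+1/4·4.757565≈2.908508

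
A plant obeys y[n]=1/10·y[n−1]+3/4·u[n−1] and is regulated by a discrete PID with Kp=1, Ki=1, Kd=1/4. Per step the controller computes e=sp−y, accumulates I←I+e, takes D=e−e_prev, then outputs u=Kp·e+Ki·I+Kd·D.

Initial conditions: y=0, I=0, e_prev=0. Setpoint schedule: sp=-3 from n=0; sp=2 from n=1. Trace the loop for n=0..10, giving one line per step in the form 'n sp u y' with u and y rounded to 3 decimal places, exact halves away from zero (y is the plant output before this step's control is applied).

(exact arithmetic carried between steps; '≈' marks a value shown rounded to 6 d.p. or computed from one; I and e_prev carry over from the previous line; the table rounds u and y to 3 d.p., halves away from zero)
n=0: y=0, sp=-3, e=sp−y=-3; I=-3, D=e−e_prev=-3; u=1·(-3)+1·(-3)+1/4·(-3)=-6.75; next y=1/10·0+3/4·(-6.75)=-5.0625
n=1: y=-5.0625, sp=2, e=sp−y=7.0625; I=4.0625, D=e−e_prev=10.0625; u=1·7.0625+1·4.0625+1/4·10.0625=13.640625; next y=1/10·(-5.0625)+3/4·13.640625≈9.724219
n=2: y≈9.724219, sp=2, e=sp−y≈-7.724219; I≈-3.661719, D=e−e_prev≈-14.786719; u=1·(-7.724219)+1·(-3.661719)+1/4·(-14.786719)≈-15.082617; next y=1/10·9.724219+3/4·(-15.082617)≈-10.339541
n=3: y≈-10.339541, sp=2, e=sp−y≈12.339541; I≈8.677822, D=e−e_prev≈20.063760; u=1·12.339541+1·8.677822+1/4·20.063760≈26.033303; next y=1/10·(-10.339541)+3/4·26.033303≈18.491023
n=4: y≈18.491023, sp=2, e=sp−y≈-16.491023; I≈-7.813201, D=e−e_prev≈-28.830564; u=1·(-16.491023)+1·(-7.813201)+1/4·(-28.830564)≈-31.511865; next y=1/10·18.491023+3/4·(-31.511865)≈-21.784797
n=5: y≈-21.784797, sp=2, e=sp−y≈23.784797; I≈15.971596, D=e−e_prev≈40.275820; u=1·23.784797+1·15.971596+1/4·40.275820≈49.825347; next y=1/10·(-21.784797)+3/4·49.825347≈35.190531
n=6: y≈35.190531, sp=2, e=sp−y≈-33.190531; I≈-17.218935, D=e−e_prev≈-56.975328; u=1·(-33.190531)+1·(-17.218935)+1/4·(-56.975328)≈-64.653298; next y=1/10·35.190531+3/4·(-64.653298)≈-44.970920
n=7: y≈-44.970920, sp=2, e=sp−y≈46.970920; I≈29.751985, D=e−e_prev≈80.161451; u=1·46.970920+1·29.751985+1/4·80.161451≈96.763269; next y=1/10·(-44.970920)+3/4·96.763269≈68.075359
n=8: y≈68.075359, sp=2, e=sp−y≈-66.075359; I≈-36.323374, D=e−e_prev≈-113.046280; u=1·(-66.075359)+1·(-36.323374)+1/4·(-113.046280)≈-130.660303; next y=1/10·68.075359+3/4·(-130.660303)≈-91.187692
n=9: y≈-91.187692, sp=2, e=sp−y≈93.187692; I≈56.864318, D=e−e_prev≈159.263051; u=1·93.187692+1·56.864318+1/4·159.263051≈189.867772; next y=1/10·(-91.187692)+3/4·189.867772≈133.282060
n=10: y≈133.282060, sp=2, e=sp−y≈-131.282060; I≈-74.417742, D=e−e_prev≈-224.469751; u=1·(-131.282060)+1·(-74.417742)+1/4·(-224.469751)≈-261.817240; next y=1/10·133.282060+3/4·(-261.817240)≈-183.034724

0 -3 -6.750 0.000
1 2 13.641 -5.063
2 2 -15.083 9.724
3 2 26.033 -10.340
4 2 -31.512 18.491
5 2 49.825 -21.785
6 2 -64.653 35.191
7 2 96.763 -44.971
8 2 -130.660 68.075
9 2 189.868 -91.188
10 2 -261.817 133.282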